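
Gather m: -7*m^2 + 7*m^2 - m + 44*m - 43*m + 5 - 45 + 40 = 0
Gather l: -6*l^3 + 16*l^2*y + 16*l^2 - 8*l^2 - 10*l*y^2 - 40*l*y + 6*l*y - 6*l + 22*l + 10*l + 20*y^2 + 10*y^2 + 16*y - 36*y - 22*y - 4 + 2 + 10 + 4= -6*l^3 + l^2*(16*y + 8) + l*(-10*y^2 - 34*y + 26) + 30*y^2 - 42*y + 12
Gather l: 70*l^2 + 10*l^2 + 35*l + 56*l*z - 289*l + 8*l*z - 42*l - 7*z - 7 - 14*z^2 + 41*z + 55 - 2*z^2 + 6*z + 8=80*l^2 + l*(64*z - 296) - 16*z^2 + 40*z + 56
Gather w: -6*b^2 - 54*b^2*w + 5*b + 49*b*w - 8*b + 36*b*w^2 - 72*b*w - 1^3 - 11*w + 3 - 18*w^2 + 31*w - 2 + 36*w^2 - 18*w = -6*b^2 - 3*b + w^2*(36*b + 18) + w*(-54*b^2 - 23*b + 2)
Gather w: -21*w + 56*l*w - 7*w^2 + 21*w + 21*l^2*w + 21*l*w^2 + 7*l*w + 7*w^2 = 21*l*w^2 + w*(21*l^2 + 63*l)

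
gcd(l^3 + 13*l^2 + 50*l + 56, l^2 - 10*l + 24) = 1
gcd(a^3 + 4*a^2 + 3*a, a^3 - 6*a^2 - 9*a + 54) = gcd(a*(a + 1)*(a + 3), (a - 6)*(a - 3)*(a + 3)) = a + 3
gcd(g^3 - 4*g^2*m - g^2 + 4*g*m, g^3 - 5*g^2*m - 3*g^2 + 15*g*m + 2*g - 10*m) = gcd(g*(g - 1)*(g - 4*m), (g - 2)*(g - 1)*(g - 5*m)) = g - 1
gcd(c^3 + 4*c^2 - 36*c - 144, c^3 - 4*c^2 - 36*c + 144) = c^2 - 36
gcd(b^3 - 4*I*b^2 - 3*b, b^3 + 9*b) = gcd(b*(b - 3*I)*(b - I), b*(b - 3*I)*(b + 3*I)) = b^2 - 3*I*b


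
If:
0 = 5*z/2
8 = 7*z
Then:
No Solution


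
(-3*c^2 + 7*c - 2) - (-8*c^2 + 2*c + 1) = 5*c^2 + 5*c - 3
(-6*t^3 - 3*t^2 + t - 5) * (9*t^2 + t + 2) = -54*t^5 - 33*t^4 - 6*t^3 - 50*t^2 - 3*t - 10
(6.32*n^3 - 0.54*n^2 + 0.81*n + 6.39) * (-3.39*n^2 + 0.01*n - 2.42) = -21.4248*n^5 + 1.8938*n^4 - 18.0457*n^3 - 20.3472*n^2 - 1.8963*n - 15.4638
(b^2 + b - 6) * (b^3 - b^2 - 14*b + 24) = b^5 - 21*b^3 + 16*b^2 + 108*b - 144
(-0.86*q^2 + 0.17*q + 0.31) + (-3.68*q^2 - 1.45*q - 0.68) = -4.54*q^2 - 1.28*q - 0.37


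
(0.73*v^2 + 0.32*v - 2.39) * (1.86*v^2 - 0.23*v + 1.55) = 1.3578*v^4 + 0.4273*v^3 - 3.3875*v^2 + 1.0457*v - 3.7045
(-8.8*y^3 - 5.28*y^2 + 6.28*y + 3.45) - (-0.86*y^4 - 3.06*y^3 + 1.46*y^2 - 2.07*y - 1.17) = 0.86*y^4 - 5.74*y^3 - 6.74*y^2 + 8.35*y + 4.62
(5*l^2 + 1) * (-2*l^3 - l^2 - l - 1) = -10*l^5 - 5*l^4 - 7*l^3 - 6*l^2 - l - 1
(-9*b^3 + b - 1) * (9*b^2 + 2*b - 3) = -81*b^5 - 18*b^4 + 36*b^3 - 7*b^2 - 5*b + 3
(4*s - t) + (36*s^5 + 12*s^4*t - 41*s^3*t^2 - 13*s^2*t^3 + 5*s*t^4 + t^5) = 36*s^5 + 12*s^4*t - 41*s^3*t^2 - 13*s^2*t^3 + 5*s*t^4 + 4*s + t^5 - t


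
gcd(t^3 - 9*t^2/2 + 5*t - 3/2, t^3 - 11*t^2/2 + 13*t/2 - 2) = t^2 - 3*t/2 + 1/2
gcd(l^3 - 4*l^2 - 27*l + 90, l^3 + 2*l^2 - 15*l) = l^2 + 2*l - 15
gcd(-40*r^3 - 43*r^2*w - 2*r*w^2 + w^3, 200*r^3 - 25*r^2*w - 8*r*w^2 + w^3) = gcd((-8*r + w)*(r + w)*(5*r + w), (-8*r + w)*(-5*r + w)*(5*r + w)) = 40*r^2 + 3*r*w - w^2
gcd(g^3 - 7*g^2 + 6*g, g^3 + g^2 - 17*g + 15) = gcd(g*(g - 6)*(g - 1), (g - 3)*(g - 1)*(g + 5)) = g - 1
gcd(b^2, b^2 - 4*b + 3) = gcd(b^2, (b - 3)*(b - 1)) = 1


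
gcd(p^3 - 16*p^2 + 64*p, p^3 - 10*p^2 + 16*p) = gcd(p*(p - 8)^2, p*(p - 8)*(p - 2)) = p^2 - 8*p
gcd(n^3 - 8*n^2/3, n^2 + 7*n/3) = n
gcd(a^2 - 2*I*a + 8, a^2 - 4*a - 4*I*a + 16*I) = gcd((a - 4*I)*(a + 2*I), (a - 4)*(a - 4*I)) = a - 4*I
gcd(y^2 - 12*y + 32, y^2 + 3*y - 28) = y - 4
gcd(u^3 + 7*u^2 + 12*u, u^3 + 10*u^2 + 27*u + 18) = u + 3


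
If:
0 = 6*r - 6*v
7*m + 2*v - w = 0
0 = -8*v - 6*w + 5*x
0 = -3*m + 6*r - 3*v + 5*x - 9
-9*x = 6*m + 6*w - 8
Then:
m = -620/2427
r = 667/809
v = 667/809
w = -338/2427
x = 932/809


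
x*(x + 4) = x^2 + 4*x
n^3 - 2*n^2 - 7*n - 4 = (n - 4)*(n + 1)^2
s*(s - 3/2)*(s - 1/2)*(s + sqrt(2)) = s^4 - 2*s^3 + sqrt(2)*s^3 - 2*sqrt(2)*s^2 + 3*s^2/4 + 3*sqrt(2)*s/4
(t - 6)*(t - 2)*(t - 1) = t^3 - 9*t^2 + 20*t - 12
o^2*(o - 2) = o^3 - 2*o^2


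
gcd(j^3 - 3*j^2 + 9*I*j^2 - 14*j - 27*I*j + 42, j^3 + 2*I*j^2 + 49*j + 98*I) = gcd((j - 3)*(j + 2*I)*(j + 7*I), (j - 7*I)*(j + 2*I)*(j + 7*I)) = j^2 + 9*I*j - 14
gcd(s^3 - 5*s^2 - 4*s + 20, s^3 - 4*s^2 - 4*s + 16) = s^2 - 4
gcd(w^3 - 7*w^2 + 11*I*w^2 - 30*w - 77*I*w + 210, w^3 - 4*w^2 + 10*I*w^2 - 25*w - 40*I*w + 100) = w + 5*I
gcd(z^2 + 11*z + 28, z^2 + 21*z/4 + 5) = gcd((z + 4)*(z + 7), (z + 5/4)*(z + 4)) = z + 4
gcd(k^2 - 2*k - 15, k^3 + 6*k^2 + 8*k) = 1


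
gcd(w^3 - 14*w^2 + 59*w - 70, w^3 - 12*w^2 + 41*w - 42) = w^2 - 9*w + 14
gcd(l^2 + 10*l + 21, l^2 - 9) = l + 3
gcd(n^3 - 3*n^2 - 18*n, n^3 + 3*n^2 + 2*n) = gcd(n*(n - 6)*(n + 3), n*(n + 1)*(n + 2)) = n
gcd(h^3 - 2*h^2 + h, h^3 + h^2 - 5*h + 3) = h^2 - 2*h + 1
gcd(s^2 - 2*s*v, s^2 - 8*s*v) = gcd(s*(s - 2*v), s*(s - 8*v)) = s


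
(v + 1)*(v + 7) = v^2 + 8*v + 7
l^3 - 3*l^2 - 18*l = l*(l - 6)*(l + 3)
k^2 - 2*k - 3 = (k - 3)*(k + 1)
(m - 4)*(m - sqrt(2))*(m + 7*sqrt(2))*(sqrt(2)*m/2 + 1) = sqrt(2)*m^4/2 - 2*sqrt(2)*m^3 + 7*m^3 - 28*m^2 - sqrt(2)*m^2 - 14*m + 4*sqrt(2)*m + 56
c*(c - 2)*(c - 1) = c^3 - 3*c^2 + 2*c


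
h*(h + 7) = h^2 + 7*h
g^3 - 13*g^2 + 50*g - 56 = (g - 7)*(g - 4)*(g - 2)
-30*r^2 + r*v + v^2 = (-5*r + v)*(6*r + v)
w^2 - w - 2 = (w - 2)*(w + 1)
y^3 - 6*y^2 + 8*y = y*(y - 4)*(y - 2)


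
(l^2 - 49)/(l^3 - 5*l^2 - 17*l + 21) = (l + 7)/(l^2 + 2*l - 3)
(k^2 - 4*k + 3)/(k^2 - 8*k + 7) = (k - 3)/(k - 7)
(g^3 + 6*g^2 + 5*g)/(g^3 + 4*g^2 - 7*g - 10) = g/(g - 2)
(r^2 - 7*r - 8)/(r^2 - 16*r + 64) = (r + 1)/(r - 8)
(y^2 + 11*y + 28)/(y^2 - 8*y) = (y^2 + 11*y + 28)/(y*(y - 8))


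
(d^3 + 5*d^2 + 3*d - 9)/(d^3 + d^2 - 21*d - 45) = (d - 1)/(d - 5)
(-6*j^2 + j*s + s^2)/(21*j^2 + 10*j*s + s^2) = (-2*j + s)/(7*j + s)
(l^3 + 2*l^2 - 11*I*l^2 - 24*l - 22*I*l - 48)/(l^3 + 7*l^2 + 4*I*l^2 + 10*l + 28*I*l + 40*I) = (l^2 - 11*I*l - 24)/(l^2 + l*(5 + 4*I) + 20*I)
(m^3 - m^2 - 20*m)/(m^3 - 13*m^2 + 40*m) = (m + 4)/(m - 8)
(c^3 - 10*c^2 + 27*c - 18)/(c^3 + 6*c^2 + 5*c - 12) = (c^2 - 9*c + 18)/(c^2 + 7*c + 12)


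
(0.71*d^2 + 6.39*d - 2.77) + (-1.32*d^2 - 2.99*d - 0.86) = -0.61*d^2 + 3.4*d - 3.63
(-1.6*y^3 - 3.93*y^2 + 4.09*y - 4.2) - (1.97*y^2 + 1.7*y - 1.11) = -1.6*y^3 - 5.9*y^2 + 2.39*y - 3.09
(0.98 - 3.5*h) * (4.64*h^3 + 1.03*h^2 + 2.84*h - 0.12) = -16.24*h^4 + 0.942199999999999*h^3 - 8.9306*h^2 + 3.2032*h - 0.1176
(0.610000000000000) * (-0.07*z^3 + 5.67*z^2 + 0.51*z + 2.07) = -0.0427*z^3 + 3.4587*z^2 + 0.3111*z + 1.2627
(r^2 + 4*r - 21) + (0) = r^2 + 4*r - 21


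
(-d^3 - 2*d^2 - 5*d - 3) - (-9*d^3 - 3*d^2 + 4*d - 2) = 8*d^3 + d^2 - 9*d - 1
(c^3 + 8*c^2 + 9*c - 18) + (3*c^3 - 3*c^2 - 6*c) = 4*c^3 + 5*c^2 + 3*c - 18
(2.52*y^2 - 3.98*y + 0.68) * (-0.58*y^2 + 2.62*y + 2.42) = -1.4616*y^4 + 8.9108*y^3 - 4.7236*y^2 - 7.85*y + 1.6456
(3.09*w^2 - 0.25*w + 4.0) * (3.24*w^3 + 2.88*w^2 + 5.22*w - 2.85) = 10.0116*w^5 + 8.0892*w^4 + 28.3698*w^3 + 1.4085*w^2 + 21.5925*w - 11.4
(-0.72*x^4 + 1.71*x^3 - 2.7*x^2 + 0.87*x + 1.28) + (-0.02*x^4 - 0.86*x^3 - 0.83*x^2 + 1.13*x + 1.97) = -0.74*x^4 + 0.85*x^3 - 3.53*x^2 + 2.0*x + 3.25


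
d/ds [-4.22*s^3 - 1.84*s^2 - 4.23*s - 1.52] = -12.66*s^2 - 3.68*s - 4.23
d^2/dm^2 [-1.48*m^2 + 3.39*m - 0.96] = -2.96000000000000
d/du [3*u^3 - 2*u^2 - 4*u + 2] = 9*u^2 - 4*u - 4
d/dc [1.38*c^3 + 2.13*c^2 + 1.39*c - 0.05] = 4.14*c^2 + 4.26*c + 1.39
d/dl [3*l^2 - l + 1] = 6*l - 1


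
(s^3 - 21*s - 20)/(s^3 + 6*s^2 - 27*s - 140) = (s + 1)/(s + 7)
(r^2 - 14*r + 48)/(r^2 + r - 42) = (r - 8)/(r + 7)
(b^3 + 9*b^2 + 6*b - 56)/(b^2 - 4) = (b^2 + 11*b + 28)/(b + 2)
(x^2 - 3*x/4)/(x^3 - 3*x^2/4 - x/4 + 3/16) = 4*x/(4*x^2 - 1)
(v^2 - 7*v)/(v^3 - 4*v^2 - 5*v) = (7 - v)/(-v^2 + 4*v + 5)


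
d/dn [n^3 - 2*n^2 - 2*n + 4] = 3*n^2 - 4*n - 2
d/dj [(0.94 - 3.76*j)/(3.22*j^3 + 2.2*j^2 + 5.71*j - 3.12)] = (24.2144*j^3 - 0.808399999999999*j^2 - 4.136*j + 6.3638)/(10.3684*j^6 + 14.168*j^5 + 41.6124*j^4 + 5.0312*j^3 + 18.8761*j^2 - 35.6304*j + 9.7344)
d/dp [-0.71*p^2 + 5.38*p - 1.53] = 5.38 - 1.42*p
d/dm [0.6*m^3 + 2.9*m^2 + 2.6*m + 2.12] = 1.8*m^2 + 5.8*m + 2.6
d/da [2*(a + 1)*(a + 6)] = 4*a + 14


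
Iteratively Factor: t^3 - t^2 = (t)*(t^2 - t) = t*(t - 1)*(t)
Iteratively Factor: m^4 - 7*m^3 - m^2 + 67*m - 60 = (m - 5)*(m^3 - 2*m^2 - 11*m + 12) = (m - 5)*(m + 3)*(m^2 - 5*m + 4) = (m - 5)*(m - 1)*(m + 3)*(m - 4)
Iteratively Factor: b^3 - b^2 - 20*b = (b - 5)*(b^2 + 4*b) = b*(b - 5)*(b + 4)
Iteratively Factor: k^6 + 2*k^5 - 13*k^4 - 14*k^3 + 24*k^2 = (k)*(k^5 + 2*k^4 - 13*k^3 - 14*k^2 + 24*k) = k^2*(k^4 + 2*k^3 - 13*k^2 - 14*k + 24) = k^2*(k + 2)*(k^3 - 13*k + 12) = k^2*(k + 2)*(k + 4)*(k^2 - 4*k + 3) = k^2*(k - 3)*(k + 2)*(k + 4)*(k - 1)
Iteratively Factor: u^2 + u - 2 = (u - 1)*(u + 2)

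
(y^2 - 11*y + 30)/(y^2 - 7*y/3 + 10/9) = 9*(y^2 - 11*y + 30)/(9*y^2 - 21*y + 10)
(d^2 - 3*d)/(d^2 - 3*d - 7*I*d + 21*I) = d/(d - 7*I)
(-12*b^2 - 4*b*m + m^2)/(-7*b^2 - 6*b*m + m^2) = (12*b^2 + 4*b*m - m^2)/(7*b^2 + 6*b*m - m^2)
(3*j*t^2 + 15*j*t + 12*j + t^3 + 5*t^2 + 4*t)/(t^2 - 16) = (3*j*t + 3*j + t^2 + t)/(t - 4)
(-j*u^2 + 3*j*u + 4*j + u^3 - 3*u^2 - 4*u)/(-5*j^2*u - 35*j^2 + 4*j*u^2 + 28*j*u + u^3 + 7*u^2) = (u^2 - 3*u - 4)/(5*j*u + 35*j + u^2 + 7*u)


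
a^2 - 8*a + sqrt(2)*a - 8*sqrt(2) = (a - 8)*(a + sqrt(2))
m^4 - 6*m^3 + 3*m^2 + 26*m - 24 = (m - 4)*(m - 3)*(m - 1)*(m + 2)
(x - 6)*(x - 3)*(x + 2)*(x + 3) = x^4 - 4*x^3 - 21*x^2 + 36*x + 108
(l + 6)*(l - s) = l^2 - l*s + 6*l - 6*s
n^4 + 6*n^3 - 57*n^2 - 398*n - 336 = (n - 8)*(n + 1)*(n + 6)*(n + 7)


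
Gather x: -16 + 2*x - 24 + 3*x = 5*x - 40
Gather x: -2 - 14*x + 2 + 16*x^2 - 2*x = 16*x^2 - 16*x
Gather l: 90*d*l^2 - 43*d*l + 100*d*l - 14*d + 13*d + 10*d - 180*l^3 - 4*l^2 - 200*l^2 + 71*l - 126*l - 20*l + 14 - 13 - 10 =9*d - 180*l^3 + l^2*(90*d - 204) + l*(57*d - 75) - 9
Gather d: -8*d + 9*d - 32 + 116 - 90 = d - 6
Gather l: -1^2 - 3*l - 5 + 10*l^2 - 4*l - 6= 10*l^2 - 7*l - 12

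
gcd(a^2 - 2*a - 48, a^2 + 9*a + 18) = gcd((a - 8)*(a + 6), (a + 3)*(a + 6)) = a + 6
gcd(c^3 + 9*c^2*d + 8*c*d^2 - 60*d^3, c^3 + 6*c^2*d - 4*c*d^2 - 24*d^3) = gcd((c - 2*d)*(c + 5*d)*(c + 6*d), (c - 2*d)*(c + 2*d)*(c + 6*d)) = c^2 + 4*c*d - 12*d^2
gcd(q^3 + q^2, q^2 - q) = q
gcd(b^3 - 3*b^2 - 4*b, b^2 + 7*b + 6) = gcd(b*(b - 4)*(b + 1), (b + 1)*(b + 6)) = b + 1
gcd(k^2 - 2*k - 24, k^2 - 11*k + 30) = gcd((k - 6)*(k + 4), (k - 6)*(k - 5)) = k - 6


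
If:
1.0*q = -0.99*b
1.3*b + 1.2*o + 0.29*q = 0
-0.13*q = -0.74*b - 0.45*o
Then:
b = 0.00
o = 0.00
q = 0.00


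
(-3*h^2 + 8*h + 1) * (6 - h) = 3*h^3 - 26*h^2 + 47*h + 6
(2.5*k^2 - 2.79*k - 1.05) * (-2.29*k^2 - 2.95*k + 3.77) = -5.725*k^4 - 0.9859*k^3 + 20.06*k^2 - 7.4208*k - 3.9585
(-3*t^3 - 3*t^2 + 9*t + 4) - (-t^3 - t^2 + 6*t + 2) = -2*t^3 - 2*t^2 + 3*t + 2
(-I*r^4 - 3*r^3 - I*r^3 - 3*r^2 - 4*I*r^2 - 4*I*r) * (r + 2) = -I*r^5 - 3*r^4 - 3*I*r^4 - 9*r^3 - 6*I*r^3 - 6*r^2 - 12*I*r^2 - 8*I*r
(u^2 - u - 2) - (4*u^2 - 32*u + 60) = -3*u^2 + 31*u - 62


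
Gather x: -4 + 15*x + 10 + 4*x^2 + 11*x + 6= 4*x^2 + 26*x + 12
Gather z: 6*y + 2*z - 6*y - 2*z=0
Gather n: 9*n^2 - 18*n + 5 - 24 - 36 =9*n^2 - 18*n - 55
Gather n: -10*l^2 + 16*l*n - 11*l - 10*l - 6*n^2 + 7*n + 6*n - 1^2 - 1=-10*l^2 - 21*l - 6*n^2 + n*(16*l + 13) - 2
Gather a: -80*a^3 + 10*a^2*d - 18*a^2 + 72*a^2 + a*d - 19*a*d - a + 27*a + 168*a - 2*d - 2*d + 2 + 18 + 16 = -80*a^3 + a^2*(10*d + 54) + a*(194 - 18*d) - 4*d + 36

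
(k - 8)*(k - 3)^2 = k^3 - 14*k^2 + 57*k - 72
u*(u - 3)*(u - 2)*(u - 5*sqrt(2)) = u^4 - 5*sqrt(2)*u^3 - 5*u^3 + 6*u^2 + 25*sqrt(2)*u^2 - 30*sqrt(2)*u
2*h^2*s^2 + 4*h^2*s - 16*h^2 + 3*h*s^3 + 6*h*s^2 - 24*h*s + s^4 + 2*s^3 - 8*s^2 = (h + s)*(2*h + s)*(s - 2)*(s + 4)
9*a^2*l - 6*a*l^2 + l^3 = l*(-3*a + l)^2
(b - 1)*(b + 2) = b^2 + b - 2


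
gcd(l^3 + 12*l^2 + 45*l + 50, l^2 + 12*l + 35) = l + 5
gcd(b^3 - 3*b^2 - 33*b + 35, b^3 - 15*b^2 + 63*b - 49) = b^2 - 8*b + 7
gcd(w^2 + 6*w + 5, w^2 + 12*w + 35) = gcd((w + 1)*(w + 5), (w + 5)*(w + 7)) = w + 5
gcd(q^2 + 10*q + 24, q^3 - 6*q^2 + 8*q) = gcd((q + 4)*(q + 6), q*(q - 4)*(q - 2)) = 1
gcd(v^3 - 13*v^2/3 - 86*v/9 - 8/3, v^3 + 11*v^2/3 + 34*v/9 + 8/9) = v^2 + 5*v/3 + 4/9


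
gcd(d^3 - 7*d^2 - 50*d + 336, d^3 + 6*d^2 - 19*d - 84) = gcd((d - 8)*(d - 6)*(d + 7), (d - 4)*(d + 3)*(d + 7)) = d + 7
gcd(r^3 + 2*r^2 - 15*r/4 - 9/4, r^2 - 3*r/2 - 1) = r + 1/2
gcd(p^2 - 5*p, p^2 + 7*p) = p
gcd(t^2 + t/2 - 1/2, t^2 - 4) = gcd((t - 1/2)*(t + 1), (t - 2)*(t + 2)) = 1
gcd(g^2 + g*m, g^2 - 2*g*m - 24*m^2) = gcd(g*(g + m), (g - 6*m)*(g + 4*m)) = 1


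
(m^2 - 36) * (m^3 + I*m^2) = m^5 + I*m^4 - 36*m^3 - 36*I*m^2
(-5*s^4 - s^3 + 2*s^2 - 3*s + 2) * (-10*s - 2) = 50*s^5 + 20*s^4 - 18*s^3 + 26*s^2 - 14*s - 4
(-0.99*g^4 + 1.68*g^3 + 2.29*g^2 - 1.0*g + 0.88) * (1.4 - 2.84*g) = 2.8116*g^5 - 6.1572*g^4 - 4.1516*g^3 + 6.046*g^2 - 3.8992*g + 1.232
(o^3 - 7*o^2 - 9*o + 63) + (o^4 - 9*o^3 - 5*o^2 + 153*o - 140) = o^4 - 8*o^3 - 12*o^2 + 144*o - 77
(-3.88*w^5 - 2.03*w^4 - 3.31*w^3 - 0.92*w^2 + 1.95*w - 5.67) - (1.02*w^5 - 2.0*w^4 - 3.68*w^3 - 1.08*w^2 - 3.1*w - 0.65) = -4.9*w^5 - 0.0299999999999998*w^4 + 0.37*w^3 + 0.16*w^2 + 5.05*w - 5.02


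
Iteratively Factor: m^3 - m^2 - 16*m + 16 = (m - 1)*(m^2 - 16) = (m - 4)*(m - 1)*(m + 4)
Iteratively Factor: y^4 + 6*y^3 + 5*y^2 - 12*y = (y)*(y^3 + 6*y^2 + 5*y - 12) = y*(y + 3)*(y^2 + 3*y - 4) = y*(y + 3)*(y + 4)*(y - 1)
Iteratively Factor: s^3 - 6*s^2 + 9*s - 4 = (s - 4)*(s^2 - 2*s + 1) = (s - 4)*(s - 1)*(s - 1)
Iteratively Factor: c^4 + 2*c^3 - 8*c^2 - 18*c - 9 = (c + 1)*(c^3 + c^2 - 9*c - 9) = (c + 1)*(c + 3)*(c^2 - 2*c - 3) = (c + 1)^2*(c + 3)*(c - 3)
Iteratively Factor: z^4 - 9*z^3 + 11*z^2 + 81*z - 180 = (z - 4)*(z^3 - 5*z^2 - 9*z + 45) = (z - 4)*(z + 3)*(z^2 - 8*z + 15) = (z - 4)*(z - 3)*(z + 3)*(z - 5)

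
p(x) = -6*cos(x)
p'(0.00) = 0.00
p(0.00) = -6.00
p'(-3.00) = -0.85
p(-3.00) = 5.94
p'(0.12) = 0.72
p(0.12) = -5.96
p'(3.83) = -3.81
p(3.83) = 4.63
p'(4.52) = -5.89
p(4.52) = 1.15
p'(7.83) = 6.00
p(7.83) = -0.14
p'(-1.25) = -5.69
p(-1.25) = -1.89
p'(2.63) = 2.94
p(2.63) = 5.23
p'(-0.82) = -4.39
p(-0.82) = -4.09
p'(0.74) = 4.05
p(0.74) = -4.43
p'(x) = 6*sin(x)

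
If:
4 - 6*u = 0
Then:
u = 2/3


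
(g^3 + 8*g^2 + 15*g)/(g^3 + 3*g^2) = (g + 5)/g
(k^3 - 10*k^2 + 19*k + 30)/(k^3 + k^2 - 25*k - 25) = (k - 6)/(k + 5)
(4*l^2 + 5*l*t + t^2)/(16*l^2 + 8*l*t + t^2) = (l + t)/(4*l + t)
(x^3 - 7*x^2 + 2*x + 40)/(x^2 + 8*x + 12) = (x^2 - 9*x + 20)/(x + 6)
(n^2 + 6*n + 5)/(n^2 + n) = (n + 5)/n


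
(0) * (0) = 0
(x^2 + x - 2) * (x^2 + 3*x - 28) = x^4 + 4*x^3 - 27*x^2 - 34*x + 56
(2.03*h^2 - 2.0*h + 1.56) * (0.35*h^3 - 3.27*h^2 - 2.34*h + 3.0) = 0.7105*h^5 - 7.3381*h^4 + 2.3358*h^3 + 5.6688*h^2 - 9.6504*h + 4.68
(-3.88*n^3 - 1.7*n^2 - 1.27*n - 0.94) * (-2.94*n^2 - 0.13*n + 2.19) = 11.4072*n^5 + 5.5024*n^4 - 4.5424*n^3 - 0.7943*n^2 - 2.6591*n - 2.0586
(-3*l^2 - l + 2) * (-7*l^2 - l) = 21*l^4 + 10*l^3 - 13*l^2 - 2*l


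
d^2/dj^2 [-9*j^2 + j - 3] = -18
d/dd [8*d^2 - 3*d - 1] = 16*d - 3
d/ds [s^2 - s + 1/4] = 2*s - 1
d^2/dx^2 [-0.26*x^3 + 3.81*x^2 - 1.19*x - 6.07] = 7.62 - 1.56*x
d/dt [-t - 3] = -1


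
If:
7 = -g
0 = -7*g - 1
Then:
No Solution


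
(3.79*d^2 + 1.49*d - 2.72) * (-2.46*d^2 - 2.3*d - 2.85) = -9.3234*d^4 - 12.3824*d^3 - 7.5373*d^2 + 2.0095*d + 7.752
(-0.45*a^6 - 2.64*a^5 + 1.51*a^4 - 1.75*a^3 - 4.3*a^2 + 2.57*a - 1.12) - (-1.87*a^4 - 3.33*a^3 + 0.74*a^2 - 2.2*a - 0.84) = -0.45*a^6 - 2.64*a^5 + 3.38*a^4 + 1.58*a^3 - 5.04*a^2 + 4.77*a - 0.28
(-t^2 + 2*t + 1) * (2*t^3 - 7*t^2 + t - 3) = -2*t^5 + 11*t^4 - 13*t^3 - 2*t^2 - 5*t - 3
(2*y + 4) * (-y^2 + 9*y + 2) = -2*y^3 + 14*y^2 + 40*y + 8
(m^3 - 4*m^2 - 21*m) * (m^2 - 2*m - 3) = m^5 - 6*m^4 - 16*m^3 + 54*m^2 + 63*m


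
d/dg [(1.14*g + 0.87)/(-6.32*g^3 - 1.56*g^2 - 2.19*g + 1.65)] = (14.4096*g^3 + 18.2736*g^2 + 2.7144*g + 3.7863)/(39.9424*g^6 + 19.7184*g^5 + 30.1152*g^4 - 14.0232*g^3 - 0.3519*g^2 - 7.227*g + 2.7225)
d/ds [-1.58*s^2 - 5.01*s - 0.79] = -3.16*s - 5.01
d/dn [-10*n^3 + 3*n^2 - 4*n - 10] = -30*n^2 + 6*n - 4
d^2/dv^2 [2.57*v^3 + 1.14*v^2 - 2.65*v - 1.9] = 15.42*v + 2.28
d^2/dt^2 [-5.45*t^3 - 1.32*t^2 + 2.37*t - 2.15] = -32.7*t - 2.64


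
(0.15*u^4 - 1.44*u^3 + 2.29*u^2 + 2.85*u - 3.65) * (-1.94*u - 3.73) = -0.291*u^5 + 2.2341*u^4 + 0.9286*u^3 - 14.0707*u^2 - 3.5495*u + 13.6145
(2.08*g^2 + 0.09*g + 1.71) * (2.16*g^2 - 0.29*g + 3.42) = 4.4928*g^4 - 0.4088*g^3 + 10.7811*g^2 - 0.1881*g + 5.8482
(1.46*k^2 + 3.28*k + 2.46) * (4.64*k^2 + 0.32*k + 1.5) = 6.7744*k^4 + 15.6864*k^3 + 14.654*k^2 + 5.7072*k + 3.69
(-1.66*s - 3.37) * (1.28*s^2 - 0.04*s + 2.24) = -2.1248*s^3 - 4.2472*s^2 - 3.5836*s - 7.5488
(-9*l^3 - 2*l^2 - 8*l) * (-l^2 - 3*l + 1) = 9*l^5 + 29*l^4 + 5*l^3 + 22*l^2 - 8*l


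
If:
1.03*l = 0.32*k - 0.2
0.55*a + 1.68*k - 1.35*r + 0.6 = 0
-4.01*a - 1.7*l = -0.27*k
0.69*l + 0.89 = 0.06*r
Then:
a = 0.41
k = -5.15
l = -1.79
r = -5.79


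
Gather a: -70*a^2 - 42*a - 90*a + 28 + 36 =-70*a^2 - 132*a + 64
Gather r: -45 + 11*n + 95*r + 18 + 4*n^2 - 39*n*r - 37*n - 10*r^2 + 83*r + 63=4*n^2 - 26*n - 10*r^2 + r*(178 - 39*n) + 36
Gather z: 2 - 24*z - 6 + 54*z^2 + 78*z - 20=54*z^2 + 54*z - 24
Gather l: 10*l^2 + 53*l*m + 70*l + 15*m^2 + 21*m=10*l^2 + l*(53*m + 70) + 15*m^2 + 21*m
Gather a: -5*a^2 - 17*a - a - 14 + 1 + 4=-5*a^2 - 18*a - 9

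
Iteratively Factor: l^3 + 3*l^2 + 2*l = (l + 2)*(l^2 + l) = (l + 1)*(l + 2)*(l)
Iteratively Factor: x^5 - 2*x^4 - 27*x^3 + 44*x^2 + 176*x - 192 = (x - 4)*(x^4 + 2*x^3 - 19*x^2 - 32*x + 48) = (x - 4)*(x - 1)*(x^3 + 3*x^2 - 16*x - 48) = (x - 4)^2*(x - 1)*(x^2 + 7*x + 12) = (x - 4)^2*(x - 1)*(x + 3)*(x + 4)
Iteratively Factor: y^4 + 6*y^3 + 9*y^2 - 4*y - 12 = (y + 2)*(y^3 + 4*y^2 + y - 6) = (y - 1)*(y + 2)*(y^2 + 5*y + 6) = (y - 1)*(y + 2)*(y + 3)*(y + 2)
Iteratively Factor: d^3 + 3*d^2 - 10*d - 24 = (d + 2)*(d^2 + d - 12) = (d - 3)*(d + 2)*(d + 4)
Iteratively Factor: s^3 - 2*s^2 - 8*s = (s + 2)*(s^2 - 4*s) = (s - 4)*(s + 2)*(s)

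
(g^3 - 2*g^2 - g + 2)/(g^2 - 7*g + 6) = (g^2 - g - 2)/(g - 6)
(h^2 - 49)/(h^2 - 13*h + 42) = (h + 7)/(h - 6)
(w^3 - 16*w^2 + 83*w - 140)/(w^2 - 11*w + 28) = w - 5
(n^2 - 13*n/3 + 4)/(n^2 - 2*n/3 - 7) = (3*n - 4)/(3*n + 7)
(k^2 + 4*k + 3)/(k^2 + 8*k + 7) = (k + 3)/(k + 7)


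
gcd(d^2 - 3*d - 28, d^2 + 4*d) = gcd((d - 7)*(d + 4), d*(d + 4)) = d + 4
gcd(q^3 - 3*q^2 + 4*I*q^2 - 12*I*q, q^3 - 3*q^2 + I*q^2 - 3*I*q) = q^2 - 3*q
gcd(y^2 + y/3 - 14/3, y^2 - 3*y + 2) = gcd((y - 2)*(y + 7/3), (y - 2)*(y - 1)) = y - 2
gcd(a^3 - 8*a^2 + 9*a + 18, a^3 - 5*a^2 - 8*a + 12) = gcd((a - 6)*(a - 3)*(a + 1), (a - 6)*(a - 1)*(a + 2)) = a - 6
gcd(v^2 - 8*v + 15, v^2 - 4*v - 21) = 1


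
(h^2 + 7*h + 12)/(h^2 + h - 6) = (h + 4)/(h - 2)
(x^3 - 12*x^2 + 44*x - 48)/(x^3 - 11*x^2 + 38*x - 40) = (x - 6)/(x - 5)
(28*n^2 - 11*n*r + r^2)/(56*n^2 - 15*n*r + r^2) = (-4*n + r)/(-8*n + r)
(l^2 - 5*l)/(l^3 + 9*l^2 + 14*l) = (l - 5)/(l^2 + 9*l + 14)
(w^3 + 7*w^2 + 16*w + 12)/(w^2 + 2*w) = w + 5 + 6/w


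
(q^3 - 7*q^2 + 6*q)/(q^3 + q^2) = (q^2 - 7*q + 6)/(q*(q + 1))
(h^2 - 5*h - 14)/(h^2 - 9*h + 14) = (h + 2)/(h - 2)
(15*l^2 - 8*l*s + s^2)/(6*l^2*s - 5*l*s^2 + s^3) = (-5*l + s)/(s*(-2*l + s))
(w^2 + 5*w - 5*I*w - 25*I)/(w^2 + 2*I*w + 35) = (w + 5)/(w + 7*I)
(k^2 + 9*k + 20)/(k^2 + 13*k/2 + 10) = 2*(k + 5)/(2*k + 5)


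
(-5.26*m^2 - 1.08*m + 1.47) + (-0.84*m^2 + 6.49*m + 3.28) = -6.1*m^2 + 5.41*m + 4.75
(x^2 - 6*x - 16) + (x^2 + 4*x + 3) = 2*x^2 - 2*x - 13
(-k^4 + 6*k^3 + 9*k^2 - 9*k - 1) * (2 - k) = k^5 - 8*k^4 + 3*k^3 + 27*k^2 - 17*k - 2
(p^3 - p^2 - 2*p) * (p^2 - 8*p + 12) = p^5 - 9*p^4 + 18*p^3 + 4*p^2 - 24*p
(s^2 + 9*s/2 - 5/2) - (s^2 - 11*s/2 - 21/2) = 10*s + 8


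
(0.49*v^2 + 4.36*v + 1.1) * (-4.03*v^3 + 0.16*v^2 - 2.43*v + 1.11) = -1.9747*v^5 - 17.4924*v^4 - 4.9261*v^3 - 9.8749*v^2 + 2.1666*v + 1.221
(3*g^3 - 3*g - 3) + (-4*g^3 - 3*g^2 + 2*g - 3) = -g^3 - 3*g^2 - g - 6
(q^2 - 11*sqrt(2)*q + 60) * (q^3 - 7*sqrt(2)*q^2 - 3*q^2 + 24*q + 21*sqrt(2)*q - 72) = q^5 - 18*sqrt(2)*q^4 - 3*q^4 + 54*sqrt(2)*q^3 + 238*q^3 - 684*sqrt(2)*q^2 - 714*q^2 + 1440*q + 2052*sqrt(2)*q - 4320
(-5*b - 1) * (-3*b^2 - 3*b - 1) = 15*b^3 + 18*b^2 + 8*b + 1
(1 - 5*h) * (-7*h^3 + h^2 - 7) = 35*h^4 - 12*h^3 + h^2 + 35*h - 7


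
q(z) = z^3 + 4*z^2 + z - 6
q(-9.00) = -420.00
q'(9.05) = 319.11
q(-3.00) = 0.00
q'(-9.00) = 172.00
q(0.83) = -1.84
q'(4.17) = 86.53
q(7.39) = 623.42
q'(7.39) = 223.96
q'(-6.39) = 72.38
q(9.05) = 1071.88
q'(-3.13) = 5.35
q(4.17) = 140.24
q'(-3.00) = 4.00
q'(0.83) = 9.71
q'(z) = 3*z^2 + 8*z + 1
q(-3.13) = -0.61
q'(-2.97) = 3.70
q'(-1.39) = -4.32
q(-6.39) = -109.98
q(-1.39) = -2.35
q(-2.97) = 0.12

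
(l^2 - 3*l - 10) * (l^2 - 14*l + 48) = l^4 - 17*l^3 + 80*l^2 - 4*l - 480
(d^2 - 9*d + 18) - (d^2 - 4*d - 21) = 39 - 5*d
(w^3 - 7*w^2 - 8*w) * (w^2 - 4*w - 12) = w^5 - 11*w^4 + 8*w^3 + 116*w^2 + 96*w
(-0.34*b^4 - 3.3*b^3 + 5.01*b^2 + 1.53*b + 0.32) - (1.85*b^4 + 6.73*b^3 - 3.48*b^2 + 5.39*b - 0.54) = -2.19*b^4 - 10.03*b^3 + 8.49*b^2 - 3.86*b + 0.86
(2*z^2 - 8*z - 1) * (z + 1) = 2*z^3 - 6*z^2 - 9*z - 1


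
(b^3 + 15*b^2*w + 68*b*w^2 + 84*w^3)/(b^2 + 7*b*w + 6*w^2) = (b^2 + 9*b*w + 14*w^2)/(b + w)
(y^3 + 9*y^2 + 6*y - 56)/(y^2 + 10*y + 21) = (y^2 + 2*y - 8)/(y + 3)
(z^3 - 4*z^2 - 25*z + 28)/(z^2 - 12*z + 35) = (z^2 + 3*z - 4)/(z - 5)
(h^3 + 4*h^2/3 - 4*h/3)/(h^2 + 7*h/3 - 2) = h*(h + 2)/(h + 3)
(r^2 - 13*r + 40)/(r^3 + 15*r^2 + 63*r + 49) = (r^2 - 13*r + 40)/(r^3 + 15*r^2 + 63*r + 49)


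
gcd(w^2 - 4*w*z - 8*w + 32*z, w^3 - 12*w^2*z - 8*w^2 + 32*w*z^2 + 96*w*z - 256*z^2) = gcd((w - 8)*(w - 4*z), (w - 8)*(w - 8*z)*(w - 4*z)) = -w^2 + 4*w*z + 8*w - 32*z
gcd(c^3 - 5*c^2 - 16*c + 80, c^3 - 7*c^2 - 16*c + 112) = c^2 - 16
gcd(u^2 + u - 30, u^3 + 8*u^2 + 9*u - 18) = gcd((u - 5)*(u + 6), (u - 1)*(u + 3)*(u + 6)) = u + 6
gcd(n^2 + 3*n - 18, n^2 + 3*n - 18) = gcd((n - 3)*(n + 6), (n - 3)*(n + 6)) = n^2 + 3*n - 18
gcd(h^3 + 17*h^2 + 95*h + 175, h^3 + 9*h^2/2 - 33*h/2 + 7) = h + 7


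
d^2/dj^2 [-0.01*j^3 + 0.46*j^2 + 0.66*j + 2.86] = 0.92 - 0.06*j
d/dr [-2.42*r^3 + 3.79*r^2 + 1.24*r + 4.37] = -7.26*r^2 + 7.58*r + 1.24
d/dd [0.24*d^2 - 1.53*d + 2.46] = 0.48*d - 1.53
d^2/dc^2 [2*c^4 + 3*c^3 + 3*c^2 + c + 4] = 24*c^2 + 18*c + 6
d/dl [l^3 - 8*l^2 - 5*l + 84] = 3*l^2 - 16*l - 5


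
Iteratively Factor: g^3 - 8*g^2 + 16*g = (g - 4)*(g^2 - 4*g) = g*(g - 4)*(g - 4)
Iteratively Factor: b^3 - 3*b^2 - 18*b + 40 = (b + 4)*(b^2 - 7*b + 10) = (b - 2)*(b + 4)*(b - 5)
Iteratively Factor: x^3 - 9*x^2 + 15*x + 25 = (x - 5)*(x^2 - 4*x - 5) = (x - 5)^2*(x + 1)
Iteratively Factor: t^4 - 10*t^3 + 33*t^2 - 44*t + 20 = (t - 5)*(t^3 - 5*t^2 + 8*t - 4) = (t - 5)*(t - 2)*(t^2 - 3*t + 2) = (t - 5)*(t - 2)*(t - 1)*(t - 2)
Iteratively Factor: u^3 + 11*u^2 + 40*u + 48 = (u + 3)*(u^2 + 8*u + 16) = (u + 3)*(u + 4)*(u + 4)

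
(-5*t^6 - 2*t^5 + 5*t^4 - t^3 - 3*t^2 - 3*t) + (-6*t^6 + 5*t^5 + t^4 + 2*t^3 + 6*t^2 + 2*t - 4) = -11*t^6 + 3*t^5 + 6*t^4 + t^3 + 3*t^2 - t - 4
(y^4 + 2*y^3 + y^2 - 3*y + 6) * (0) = 0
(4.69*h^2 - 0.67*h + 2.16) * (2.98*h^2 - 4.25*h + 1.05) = 13.9762*h^4 - 21.9291*h^3 + 14.2088*h^2 - 9.8835*h + 2.268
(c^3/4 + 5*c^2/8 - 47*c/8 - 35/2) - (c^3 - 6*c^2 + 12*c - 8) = -3*c^3/4 + 53*c^2/8 - 143*c/8 - 19/2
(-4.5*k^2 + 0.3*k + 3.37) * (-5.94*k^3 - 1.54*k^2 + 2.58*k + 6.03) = 26.73*k^5 + 5.148*k^4 - 32.0898*k^3 - 31.5508*k^2 + 10.5036*k + 20.3211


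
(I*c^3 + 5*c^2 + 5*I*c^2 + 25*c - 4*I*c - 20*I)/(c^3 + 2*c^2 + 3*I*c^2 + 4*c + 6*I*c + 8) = (I*c^2 + c*(4 + 5*I) + 20)/(c^2 + c*(2 + 4*I) + 8*I)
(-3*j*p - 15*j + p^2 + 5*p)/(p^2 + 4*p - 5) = (-3*j + p)/(p - 1)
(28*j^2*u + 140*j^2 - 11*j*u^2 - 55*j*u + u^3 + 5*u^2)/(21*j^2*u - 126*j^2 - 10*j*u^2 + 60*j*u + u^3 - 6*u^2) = (-4*j*u - 20*j + u^2 + 5*u)/(-3*j*u + 18*j + u^2 - 6*u)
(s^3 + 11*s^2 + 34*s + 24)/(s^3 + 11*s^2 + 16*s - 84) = (s^2 + 5*s + 4)/(s^2 + 5*s - 14)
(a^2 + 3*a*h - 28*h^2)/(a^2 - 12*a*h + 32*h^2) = (a + 7*h)/(a - 8*h)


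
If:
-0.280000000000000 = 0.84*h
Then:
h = -0.33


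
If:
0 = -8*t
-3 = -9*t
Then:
No Solution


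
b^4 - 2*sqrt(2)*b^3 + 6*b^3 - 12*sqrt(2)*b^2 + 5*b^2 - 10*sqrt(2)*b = b*(b + 1)*(b + 5)*(b - 2*sqrt(2))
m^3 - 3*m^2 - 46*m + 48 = (m - 8)*(m - 1)*(m + 6)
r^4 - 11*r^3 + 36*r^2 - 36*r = r*(r - 6)*(r - 3)*(r - 2)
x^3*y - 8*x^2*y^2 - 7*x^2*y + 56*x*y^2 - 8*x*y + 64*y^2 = (x - 8)*(x - 8*y)*(x*y + y)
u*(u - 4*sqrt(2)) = u^2 - 4*sqrt(2)*u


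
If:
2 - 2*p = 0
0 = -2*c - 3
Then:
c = -3/2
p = 1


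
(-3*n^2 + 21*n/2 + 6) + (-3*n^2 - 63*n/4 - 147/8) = -6*n^2 - 21*n/4 - 99/8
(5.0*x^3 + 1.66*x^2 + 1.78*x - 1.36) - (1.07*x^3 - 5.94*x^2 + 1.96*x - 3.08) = 3.93*x^3 + 7.6*x^2 - 0.18*x + 1.72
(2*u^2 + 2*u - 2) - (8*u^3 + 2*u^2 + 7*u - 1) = -8*u^3 - 5*u - 1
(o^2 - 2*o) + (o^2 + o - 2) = 2*o^2 - o - 2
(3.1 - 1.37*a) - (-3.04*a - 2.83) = 1.67*a + 5.93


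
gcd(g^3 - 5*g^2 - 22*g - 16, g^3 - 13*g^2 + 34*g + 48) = g^2 - 7*g - 8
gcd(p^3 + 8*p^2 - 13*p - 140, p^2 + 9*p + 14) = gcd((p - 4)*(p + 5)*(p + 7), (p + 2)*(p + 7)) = p + 7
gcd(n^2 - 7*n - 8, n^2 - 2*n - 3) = n + 1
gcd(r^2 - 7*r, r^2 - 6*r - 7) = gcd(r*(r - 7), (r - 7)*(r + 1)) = r - 7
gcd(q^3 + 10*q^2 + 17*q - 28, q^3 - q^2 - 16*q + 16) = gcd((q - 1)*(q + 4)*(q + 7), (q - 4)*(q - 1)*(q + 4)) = q^2 + 3*q - 4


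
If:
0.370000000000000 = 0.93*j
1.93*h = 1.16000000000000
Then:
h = 0.60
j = 0.40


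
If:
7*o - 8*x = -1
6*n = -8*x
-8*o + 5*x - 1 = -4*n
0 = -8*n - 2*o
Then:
No Solution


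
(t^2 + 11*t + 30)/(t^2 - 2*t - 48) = (t + 5)/(t - 8)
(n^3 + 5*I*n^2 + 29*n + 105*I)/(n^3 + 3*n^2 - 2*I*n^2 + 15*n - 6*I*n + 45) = (n + 7*I)/(n + 3)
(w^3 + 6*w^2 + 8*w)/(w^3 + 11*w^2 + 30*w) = (w^2 + 6*w + 8)/(w^2 + 11*w + 30)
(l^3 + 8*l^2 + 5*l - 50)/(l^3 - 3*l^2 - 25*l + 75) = (l^2 + 3*l - 10)/(l^2 - 8*l + 15)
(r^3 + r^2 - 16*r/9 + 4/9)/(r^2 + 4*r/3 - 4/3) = r - 1/3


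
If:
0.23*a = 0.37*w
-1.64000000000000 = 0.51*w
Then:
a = -5.17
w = -3.22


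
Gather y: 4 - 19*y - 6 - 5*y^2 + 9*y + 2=-5*y^2 - 10*y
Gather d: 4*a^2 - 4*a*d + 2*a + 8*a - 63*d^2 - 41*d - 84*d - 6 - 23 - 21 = 4*a^2 + 10*a - 63*d^2 + d*(-4*a - 125) - 50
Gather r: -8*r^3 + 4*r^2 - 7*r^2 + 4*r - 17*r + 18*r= -8*r^3 - 3*r^2 + 5*r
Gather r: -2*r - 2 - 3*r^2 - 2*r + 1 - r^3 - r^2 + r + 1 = -r^3 - 4*r^2 - 3*r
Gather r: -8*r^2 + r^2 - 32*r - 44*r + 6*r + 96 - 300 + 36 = -7*r^2 - 70*r - 168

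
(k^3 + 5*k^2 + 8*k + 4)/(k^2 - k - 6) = (k^2 + 3*k + 2)/(k - 3)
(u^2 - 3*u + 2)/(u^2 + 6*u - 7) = (u - 2)/(u + 7)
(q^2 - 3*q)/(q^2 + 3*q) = (q - 3)/(q + 3)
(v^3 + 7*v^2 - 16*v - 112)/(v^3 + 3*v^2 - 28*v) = (v + 4)/v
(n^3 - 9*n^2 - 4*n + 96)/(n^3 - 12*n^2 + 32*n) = (n + 3)/n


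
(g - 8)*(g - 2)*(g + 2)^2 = g^4 - 6*g^3 - 20*g^2 + 24*g + 64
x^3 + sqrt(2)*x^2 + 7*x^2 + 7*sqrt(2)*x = x*(x + 7)*(x + sqrt(2))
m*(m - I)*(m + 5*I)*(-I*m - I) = -I*m^4 + 4*m^3 - I*m^3 + 4*m^2 - 5*I*m^2 - 5*I*m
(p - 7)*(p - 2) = p^2 - 9*p + 14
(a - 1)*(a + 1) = a^2 - 1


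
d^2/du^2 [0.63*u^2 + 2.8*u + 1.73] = 1.26000000000000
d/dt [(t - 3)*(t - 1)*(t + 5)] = 3*t^2 + 2*t - 17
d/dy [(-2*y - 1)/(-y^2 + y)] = (-2*y^2 - 2*y + 1)/(y^2*(y^2 - 2*y + 1))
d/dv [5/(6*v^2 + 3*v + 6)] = 5*(-4*v - 1)/(3*(2*v^2 + v + 2)^2)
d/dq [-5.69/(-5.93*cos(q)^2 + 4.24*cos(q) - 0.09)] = (67.4834*cos(q) - 24.1256)*sin(q)/(5.93*cos(q)^2 - 4.24*cos(q) + 0.09)^2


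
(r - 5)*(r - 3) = r^2 - 8*r + 15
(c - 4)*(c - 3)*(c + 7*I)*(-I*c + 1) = -I*c^4 + 8*c^3 + 7*I*c^3 - 56*c^2 - 5*I*c^2 + 96*c - 49*I*c + 84*I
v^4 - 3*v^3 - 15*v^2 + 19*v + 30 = (v - 5)*(v - 2)*(v + 1)*(v + 3)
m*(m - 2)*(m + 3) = m^3 + m^2 - 6*m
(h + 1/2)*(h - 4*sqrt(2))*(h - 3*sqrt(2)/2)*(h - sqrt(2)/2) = h^4 - 6*sqrt(2)*h^3 + h^3/2 - 3*sqrt(2)*h^2 + 35*h^2/2 - 6*sqrt(2)*h + 35*h/4 - 3*sqrt(2)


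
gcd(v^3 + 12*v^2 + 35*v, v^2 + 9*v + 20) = v + 5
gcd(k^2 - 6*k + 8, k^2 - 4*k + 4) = k - 2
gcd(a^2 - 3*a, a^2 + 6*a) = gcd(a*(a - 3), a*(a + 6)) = a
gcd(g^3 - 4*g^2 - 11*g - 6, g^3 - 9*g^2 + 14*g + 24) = g^2 - 5*g - 6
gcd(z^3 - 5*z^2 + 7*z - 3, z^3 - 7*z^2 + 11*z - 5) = z^2 - 2*z + 1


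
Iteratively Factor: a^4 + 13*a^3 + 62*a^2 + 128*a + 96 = (a + 4)*(a^3 + 9*a^2 + 26*a + 24) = (a + 3)*(a + 4)*(a^2 + 6*a + 8) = (a + 3)*(a + 4)^2*(a + 2)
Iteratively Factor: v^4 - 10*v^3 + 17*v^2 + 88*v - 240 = (v - 4)*(v^3 - 6*v^2 - 7*v + 60) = (v - 5)*(v - 4)*(v^2 - v - 12) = (v - 5)*(v - 4)^2*(v + 3)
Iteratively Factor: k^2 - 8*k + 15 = (k - 3)*(k - 5)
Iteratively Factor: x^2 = (x)*(x)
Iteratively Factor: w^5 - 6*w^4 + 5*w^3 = (w - 1)*(w^4 - 5*w^3) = w*(w - 1)*(w^3 - 5*w^2) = w^2*(w - 1)*(w^2 - 5*w) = w^3*(w - 1)*(w - 5)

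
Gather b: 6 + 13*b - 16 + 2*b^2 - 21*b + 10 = 2*b^2 - 8*b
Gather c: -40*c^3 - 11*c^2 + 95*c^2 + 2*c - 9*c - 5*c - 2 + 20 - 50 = -40*c^3 + 84*c^2 - 12*c - 32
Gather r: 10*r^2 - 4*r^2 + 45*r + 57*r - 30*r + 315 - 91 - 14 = 6*r^2 + 72*r + 210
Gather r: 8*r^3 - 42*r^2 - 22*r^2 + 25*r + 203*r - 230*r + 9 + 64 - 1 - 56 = 8*r^3 - 64*r^2 - 2*r + 16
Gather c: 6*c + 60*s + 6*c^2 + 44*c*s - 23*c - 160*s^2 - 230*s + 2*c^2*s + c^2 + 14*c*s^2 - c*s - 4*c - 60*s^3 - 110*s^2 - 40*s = c^2*(2*s + 7) + c*(14*s^2 + 43*s - 21) - 60*s^3 - 270*s^2 - 210*s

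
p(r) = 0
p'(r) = 0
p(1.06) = 0.00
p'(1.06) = 0.00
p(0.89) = 0.00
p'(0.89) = 0.00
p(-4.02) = 0.00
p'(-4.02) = 0.00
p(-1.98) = 0.00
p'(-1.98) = 0.00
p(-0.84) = 0.00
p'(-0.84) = 0.00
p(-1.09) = 0.00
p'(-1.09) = 0.00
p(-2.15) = 0.00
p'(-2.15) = 0.00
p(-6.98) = 0.00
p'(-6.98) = 0.00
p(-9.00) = 0.00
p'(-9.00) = 0.00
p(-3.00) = 0.00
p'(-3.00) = 0.00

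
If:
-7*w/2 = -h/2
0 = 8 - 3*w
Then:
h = 56/3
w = 8/3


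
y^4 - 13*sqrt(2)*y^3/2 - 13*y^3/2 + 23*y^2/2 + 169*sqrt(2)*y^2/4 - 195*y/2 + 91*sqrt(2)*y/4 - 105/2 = (y - 7)*(y + 1/2)*(y - 5*sqrt(2))*(y - 3*sqrt(2)/2)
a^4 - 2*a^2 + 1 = (a - 1)^2*(a + 1)^2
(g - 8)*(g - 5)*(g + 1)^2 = g^4 - 11*g^3 + 15*g^2 + 67*g + 40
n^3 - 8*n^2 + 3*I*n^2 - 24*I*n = n*(n - 8)*(n + 3*I)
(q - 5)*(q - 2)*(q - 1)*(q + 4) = q^4 - 4*q^3 - 15*q^2 + 58*q - 40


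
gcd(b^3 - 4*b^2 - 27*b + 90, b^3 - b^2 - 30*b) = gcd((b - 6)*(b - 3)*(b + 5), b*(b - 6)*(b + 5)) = b^2 - b - 30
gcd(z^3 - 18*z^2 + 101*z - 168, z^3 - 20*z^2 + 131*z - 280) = z^2 - 15*z + 56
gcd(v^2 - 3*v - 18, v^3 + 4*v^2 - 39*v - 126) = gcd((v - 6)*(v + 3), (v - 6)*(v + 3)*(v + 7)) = v^2 - 3*v - 18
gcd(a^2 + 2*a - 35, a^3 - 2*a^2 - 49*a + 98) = a + 7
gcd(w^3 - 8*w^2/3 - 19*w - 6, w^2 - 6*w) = w - 6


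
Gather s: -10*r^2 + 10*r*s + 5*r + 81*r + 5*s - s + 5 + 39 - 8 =-10*r^2 + 86*r + s*(10*r + 4) + 36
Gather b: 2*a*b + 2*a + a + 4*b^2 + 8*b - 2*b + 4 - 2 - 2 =3*a + 4*b^2 + b*(2*a + 6)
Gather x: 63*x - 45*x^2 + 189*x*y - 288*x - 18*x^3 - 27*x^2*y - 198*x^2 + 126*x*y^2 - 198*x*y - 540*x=-18*x^3 + x^2*(-27*y - 243) + x*(126*y^2 - 9*y - 765)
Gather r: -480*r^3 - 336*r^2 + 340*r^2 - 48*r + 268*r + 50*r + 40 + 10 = -480*r^3 + 4*r^2 + 270*r + 50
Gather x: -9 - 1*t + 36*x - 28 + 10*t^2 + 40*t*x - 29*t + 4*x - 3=10*t^2 - 30*t + x*(40*t + 40) - 40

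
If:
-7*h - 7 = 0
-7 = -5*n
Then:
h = -1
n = 7/5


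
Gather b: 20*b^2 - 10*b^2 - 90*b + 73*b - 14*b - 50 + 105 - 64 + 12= 10*b^2 - 31*b + 3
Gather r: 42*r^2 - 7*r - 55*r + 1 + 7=42*r^2 - 62*r + 8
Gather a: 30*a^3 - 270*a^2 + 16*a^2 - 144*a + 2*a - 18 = 30*a^3 - 254*a^2 - 142*a - 18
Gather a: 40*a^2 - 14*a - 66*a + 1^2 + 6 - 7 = 40*a^2 - 80*a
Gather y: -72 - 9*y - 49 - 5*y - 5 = -14*y - 126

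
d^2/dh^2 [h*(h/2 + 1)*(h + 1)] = 3*h + 3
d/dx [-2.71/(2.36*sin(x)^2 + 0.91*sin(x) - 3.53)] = (12.7912*sin(x) + 2.4661)*cos(x)/(2.36*sin(x)^2 + 0.91*sin(x) - 3.53)^2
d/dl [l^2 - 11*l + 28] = 2*l - 11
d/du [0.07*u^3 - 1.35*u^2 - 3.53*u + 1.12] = 0.21*u^2 - 2.7*u - 3.53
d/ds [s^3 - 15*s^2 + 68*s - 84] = 3*s^2 - 30*s + 68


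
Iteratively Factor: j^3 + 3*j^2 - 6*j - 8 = (j + 4)*(j^2 - j - 2) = (j - 2)*(j + 4)*(j + 1)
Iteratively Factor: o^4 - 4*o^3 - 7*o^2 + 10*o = (o + 2)*(o^3 - 6*o^2 + 5*o) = (o - 5)*(o + 2)*(o^2 - o) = o*(o - 5)*(o + 2)*(o - 1)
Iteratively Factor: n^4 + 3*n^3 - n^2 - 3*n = (n - 1)*(n^3 + 4*n^2 + 3*n) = (n - 1)*(n + 3)*(n^2 + n) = n*(n - 1)*(n + 3)*(n + 1)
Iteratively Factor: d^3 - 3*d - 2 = (d + 1)*(d^2 - d - 2) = (d - 2)*(d + 1)*(d + 1)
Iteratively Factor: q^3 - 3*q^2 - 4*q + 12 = (q + 2)*(q^2 - 5*q + 6) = (q - 3)*(q + 2)*(q - 2)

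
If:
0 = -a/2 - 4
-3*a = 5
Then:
No Solution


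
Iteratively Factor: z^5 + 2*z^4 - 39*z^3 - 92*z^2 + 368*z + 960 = (z - 4)*(z^4 + 6*z^3 - 15*z^2 - 152*z - 240) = (z - 4)*(z + 4)*(z^3 + 2*z^2 - 23*z - 60) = (z - 5)*(z - 4)*(z + 4)*(z^2 + 7*z + 12) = (z - 5)*(z - 4)*(z + 4)^2*(z + 3)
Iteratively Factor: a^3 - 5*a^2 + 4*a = (a)*(a^2 - 5*a + 4) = a*(a - 4)*(a - 1)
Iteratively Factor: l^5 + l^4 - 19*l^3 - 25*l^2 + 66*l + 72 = (l + 3)*(l^4 - 2*l^3 - 13*l^2 + 14*l + 24) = (l - 2)*(l + 3)*(l^3 - 13*l - 12) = (l - 4)*(l - 2)*(l + 3)*(l^2 + 4*l + 3) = (l - 4)*(l - 2)*(l + 1)*(l + 3)*(l + 3)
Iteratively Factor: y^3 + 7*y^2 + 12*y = (y)*(y^2 + 7*y + 12) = y*(y + 4)*(y + 3)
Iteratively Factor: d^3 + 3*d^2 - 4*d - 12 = (d - 2)*(d^2 + 5*d + 6) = (d - 2)*(d + 2)*(d + 3)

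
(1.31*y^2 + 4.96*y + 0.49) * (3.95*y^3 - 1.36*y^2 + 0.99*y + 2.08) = 5.1745*y^5 + 17.8104*y^4 - 3.5132*y^3 + 6.9688*y^2 + 10.8019*y + 1.0192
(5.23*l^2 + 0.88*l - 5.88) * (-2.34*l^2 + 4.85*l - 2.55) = -12.2382*l^4 + 23.3063*l^3 + 4.6907*l^2 - 30.762*l + 14.994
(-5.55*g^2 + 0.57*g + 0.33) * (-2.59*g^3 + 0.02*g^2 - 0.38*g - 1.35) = 14.3745*g^5 - 1.5873*g^4 + 1.2657*g^3 + 7.2825*g^2 - 0.8949*g - 0.4455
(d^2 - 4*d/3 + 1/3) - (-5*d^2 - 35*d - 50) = 6*d^2 + 101*d/3 + 151/3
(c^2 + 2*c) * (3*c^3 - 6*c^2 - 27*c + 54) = 3*c^5 - 39*c^3 + 108*c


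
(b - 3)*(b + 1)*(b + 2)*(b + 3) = b^4 + 3*b^3 - 7*b^2 - 27*b - 18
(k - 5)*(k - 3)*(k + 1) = k^3 - 7*k^2 + 7*k + 15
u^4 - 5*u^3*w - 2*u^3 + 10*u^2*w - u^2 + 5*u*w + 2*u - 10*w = (u - 2)*(u - 1)*(u + 1)*(u - 5*w)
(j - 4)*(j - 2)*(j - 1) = j^3 - 7*j^2 + 14*j - 8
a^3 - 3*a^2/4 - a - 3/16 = (a - 3/2)*(a + 1/4)*(a + 1/2)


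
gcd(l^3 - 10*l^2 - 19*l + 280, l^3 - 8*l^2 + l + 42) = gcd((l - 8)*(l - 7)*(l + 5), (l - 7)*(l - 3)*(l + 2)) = l - 7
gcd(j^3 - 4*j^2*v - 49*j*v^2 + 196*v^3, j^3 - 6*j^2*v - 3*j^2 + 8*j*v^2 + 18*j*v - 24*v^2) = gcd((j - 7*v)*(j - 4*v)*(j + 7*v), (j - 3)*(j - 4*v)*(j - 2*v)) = -j + 4*v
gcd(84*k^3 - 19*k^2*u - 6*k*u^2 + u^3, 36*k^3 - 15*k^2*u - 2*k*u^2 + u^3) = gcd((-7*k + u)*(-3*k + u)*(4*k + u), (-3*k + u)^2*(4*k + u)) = -12*k^2 + k*u + u^2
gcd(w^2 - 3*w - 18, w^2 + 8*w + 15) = w + 3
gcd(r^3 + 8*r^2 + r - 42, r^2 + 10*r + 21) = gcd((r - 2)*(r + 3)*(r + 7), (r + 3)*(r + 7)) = r^2 + 10*r + 21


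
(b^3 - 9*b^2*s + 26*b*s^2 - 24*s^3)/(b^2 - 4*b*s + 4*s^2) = (-b^2 + 7*b*s - 12*s^2)/(-b + 2*s)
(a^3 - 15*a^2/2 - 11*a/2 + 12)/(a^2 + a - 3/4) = 2*(a^2 - 9*a + 8)/(2*a - 1)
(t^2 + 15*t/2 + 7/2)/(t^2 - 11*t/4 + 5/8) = 4*(2*t^2 + 15*t + 7)/(8*t^2 - 22*t + 5)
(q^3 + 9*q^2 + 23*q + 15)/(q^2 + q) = q + 8 + 15/q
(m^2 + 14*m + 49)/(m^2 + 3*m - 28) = (m + 7)/(m - 4)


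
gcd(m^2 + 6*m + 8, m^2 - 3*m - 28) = m + 4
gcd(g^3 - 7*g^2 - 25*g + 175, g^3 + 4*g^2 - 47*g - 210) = g^2 - 2*g - 35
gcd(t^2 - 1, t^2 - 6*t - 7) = t + 1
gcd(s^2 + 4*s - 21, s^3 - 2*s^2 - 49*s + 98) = s + 7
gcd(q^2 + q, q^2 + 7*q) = q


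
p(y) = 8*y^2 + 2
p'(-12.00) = -192.00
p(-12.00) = 1154.00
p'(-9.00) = -144.00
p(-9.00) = 650.00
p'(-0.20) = -3.20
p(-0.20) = 2.32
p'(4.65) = 74.40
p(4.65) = 174.98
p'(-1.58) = -25.28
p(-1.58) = 21.97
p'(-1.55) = -24.80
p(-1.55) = 21.22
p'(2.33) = 37.28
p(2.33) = 45.43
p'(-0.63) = -10.08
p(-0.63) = 5.18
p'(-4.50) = -72.00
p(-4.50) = 164.00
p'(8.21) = 131.36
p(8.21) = 541.23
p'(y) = 16*y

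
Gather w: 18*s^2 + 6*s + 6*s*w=18*s^2 + 6*s*w + 6*s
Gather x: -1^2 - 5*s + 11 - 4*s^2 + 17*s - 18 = -4*s^2 + 12*s - 8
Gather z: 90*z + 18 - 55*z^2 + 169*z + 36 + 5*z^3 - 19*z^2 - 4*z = 5*z^3 - 74*z^2 + 255*z + 54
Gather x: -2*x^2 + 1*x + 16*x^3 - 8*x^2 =16*x^3 - 10*x^2 + x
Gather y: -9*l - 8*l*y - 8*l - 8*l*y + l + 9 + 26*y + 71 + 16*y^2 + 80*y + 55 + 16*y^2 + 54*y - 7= -16*l + 32*y^2 + y*(160 - 16*l) + 128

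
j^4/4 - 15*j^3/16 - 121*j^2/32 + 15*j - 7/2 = (j/4 + 1)*(j - 4)*(j - 7/2)*(j - 1/4)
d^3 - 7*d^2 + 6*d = d*(d - 6)*(d - 1)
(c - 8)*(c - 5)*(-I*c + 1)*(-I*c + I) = -c^4 + 14*c^3 - I*c^3 - 53*c^2 + 14*I*c^2 + 40*c - 53*I*c + 40*I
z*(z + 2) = z^2 + 2*z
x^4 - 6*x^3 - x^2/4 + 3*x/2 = x*(x - 6)*(x - 1/2)*(x + 1/2)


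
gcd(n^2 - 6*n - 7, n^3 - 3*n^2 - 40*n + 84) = n - 7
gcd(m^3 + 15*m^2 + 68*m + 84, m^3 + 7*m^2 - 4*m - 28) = m^2 + 9*m + 14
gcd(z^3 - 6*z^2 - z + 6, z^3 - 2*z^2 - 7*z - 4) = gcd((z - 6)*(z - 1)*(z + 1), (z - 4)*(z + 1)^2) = z + 1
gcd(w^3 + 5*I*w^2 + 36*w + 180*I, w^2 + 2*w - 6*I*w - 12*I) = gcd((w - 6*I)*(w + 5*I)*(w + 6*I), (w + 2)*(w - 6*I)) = w - 6*I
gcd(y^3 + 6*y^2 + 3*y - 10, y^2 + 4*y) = 1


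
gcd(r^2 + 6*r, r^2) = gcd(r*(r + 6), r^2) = r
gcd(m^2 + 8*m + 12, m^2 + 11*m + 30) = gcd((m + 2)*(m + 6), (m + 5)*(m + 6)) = m + 6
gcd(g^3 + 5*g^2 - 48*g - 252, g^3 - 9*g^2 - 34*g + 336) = g^2 - g - 42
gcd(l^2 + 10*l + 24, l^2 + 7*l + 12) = l + 4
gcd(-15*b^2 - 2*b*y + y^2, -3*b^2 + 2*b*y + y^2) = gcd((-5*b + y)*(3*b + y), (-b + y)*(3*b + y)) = 3*b + y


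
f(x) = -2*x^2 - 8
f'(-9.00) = 36.00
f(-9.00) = -170.00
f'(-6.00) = 24.00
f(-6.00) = -80.00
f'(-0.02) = 0.08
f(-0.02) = -8.00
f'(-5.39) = 21.56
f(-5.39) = -66.10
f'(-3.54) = 14.16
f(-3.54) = -33.06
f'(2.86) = -11.44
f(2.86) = -24.36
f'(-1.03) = 4.12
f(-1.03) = -10.12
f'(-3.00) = 12.00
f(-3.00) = -26.00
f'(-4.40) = 17.60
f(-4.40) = -46.72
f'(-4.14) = 16.56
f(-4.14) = -42.28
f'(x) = -4*x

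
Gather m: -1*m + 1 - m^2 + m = 1 - m^2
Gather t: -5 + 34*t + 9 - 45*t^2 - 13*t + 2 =-45*t^2 + 21*t + 6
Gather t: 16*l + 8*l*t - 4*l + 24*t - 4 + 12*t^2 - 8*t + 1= 12*l + 12*t^2 + t*(8*l + 16) - 3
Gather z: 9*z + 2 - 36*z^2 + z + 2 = -36*z^2 + 10*z + 4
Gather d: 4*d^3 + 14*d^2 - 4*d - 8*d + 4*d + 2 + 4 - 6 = 4*d^3 + 14*d^2 - 8*d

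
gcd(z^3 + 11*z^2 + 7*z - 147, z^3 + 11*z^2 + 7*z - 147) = z^3 + 11*z^2 + 7*z - 147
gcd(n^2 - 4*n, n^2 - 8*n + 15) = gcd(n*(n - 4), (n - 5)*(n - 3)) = 1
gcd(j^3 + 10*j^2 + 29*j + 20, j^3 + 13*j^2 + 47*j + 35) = j^2 + 6*j + 5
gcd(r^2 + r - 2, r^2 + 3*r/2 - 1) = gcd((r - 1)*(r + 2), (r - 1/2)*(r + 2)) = r + 2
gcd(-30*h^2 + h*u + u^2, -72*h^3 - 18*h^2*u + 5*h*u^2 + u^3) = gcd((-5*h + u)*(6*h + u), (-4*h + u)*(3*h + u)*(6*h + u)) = 6*h + u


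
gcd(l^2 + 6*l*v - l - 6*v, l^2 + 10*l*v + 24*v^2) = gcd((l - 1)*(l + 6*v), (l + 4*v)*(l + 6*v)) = l + 6*v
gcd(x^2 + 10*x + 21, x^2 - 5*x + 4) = 1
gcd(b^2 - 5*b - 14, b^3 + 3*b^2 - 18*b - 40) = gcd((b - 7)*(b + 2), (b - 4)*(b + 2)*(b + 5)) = b + 2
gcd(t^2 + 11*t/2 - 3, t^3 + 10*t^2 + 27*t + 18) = t + 6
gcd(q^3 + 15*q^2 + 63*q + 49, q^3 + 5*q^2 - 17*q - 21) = q^2 + 8*q + 7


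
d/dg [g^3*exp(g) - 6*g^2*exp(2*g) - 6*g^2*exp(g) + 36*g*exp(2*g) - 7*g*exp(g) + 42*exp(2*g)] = (g^3 - 12*g^2*exp(g) - 3*g^2 + 60*g*exp(g) - 19*g + 120*exp(g) - 7)*exp(g)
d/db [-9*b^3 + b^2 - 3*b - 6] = -27*b^2 + 2*b - 3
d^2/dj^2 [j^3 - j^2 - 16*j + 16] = 6*j - 2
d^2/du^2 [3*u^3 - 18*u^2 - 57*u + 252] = 18*u - 36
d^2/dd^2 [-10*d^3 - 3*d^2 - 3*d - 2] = -60*d - 6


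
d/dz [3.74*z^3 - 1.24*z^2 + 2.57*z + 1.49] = 11.22*z^2 - 2.48*z + 2.57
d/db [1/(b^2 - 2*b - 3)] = 2*(1 - b)/(-b^2 + 2*b + 3)^2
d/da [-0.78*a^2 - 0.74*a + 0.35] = -1.56*a - 0.74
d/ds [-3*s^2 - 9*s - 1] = -6*s - 9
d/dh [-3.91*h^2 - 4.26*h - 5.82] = -7.82*h - 4.26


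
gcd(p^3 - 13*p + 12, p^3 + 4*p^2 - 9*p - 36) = p^2 + p - 12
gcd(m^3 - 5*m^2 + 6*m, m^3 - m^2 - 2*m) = m^2 - 2*m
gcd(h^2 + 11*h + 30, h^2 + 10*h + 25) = h + 5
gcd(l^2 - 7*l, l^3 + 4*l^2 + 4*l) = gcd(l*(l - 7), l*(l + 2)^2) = l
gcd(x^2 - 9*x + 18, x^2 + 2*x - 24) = 1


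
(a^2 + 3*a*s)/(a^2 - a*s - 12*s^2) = a/(a - 4*s)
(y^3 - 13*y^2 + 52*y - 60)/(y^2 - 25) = (y^2 - 8*y + 12)/(y + 5)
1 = 1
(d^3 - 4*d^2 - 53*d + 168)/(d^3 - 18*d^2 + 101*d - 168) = (d + 7)/(d - 7)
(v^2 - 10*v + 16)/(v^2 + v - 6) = (v - 8)/(v + 3)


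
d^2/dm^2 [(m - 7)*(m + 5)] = 2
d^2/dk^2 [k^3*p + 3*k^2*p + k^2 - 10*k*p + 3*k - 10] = 6*k*p + 6*p + 2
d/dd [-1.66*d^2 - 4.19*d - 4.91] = -3.32*d - 4.19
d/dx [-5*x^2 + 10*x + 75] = 10 - 10*x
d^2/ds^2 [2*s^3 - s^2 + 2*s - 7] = 12*s - 2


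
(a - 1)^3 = a^3 - 3*a^2 + 3*a - 1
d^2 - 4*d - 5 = (d - 5)*(d + 1)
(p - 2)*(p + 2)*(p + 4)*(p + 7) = p^4 + 11*p^3 + 24*p^2 - 44*p - 112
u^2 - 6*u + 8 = (u - 4)*(u - 2)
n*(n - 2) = n^2 - 2*n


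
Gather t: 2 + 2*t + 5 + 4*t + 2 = 6*t + 9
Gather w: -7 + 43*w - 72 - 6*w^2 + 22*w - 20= -6*w^2 + 65*w - 99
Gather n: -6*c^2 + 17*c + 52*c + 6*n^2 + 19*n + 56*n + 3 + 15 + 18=-6*c^2 + 69*c + 6*n^2 + 75*n + 36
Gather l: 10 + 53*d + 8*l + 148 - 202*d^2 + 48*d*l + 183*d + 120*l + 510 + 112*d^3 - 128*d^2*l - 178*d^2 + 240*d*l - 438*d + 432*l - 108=112*d^3 - 380*d^2 - 202*d + l*(-128*d^2 + 288*d + 560) + 560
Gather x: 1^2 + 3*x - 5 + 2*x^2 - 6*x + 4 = 2*x^2 - 3*x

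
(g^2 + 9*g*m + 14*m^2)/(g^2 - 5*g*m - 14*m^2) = (g + 7*m)/(g - 7*m)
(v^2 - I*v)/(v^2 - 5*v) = (v - I)/(v - 5)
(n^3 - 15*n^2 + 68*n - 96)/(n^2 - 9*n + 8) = (n^2 - 7*n + 12)/(n - 1)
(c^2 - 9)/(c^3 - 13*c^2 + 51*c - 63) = (c + 3)/(c^2 - 10*c + 21)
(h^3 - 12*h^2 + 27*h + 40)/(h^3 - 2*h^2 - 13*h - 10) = (h - 8)/(h + 2)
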